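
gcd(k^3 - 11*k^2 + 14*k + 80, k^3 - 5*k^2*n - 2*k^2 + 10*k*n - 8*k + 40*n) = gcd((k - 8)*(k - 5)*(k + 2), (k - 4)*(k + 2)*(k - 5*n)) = k + 2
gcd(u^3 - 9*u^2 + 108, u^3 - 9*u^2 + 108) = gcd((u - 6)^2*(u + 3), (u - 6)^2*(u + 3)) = u^3 - 9*u^2 + 108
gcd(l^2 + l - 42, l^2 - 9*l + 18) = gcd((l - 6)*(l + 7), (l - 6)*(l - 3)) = l - 6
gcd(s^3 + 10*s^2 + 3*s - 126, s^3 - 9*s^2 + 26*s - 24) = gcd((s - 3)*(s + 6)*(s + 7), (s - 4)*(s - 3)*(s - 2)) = s - 3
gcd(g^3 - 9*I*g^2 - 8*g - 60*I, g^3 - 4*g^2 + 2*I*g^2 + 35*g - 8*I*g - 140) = g - 5*I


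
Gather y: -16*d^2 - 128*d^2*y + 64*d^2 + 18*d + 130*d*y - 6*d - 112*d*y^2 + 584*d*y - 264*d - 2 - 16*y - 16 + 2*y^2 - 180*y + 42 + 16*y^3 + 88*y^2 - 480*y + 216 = 48*d^2 - 252*d + 16*y^3 + y^2*(90 - 112*d) + y*(-128*d^2 + 714*d - 676) + 240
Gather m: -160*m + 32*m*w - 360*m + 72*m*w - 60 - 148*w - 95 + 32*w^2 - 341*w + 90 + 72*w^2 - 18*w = m*(104*w - 520) + 104*w^2 - 507*w - 65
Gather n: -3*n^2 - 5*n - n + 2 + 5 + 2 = -3*n^2 - 6*n + 9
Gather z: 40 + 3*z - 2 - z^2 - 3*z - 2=36 - z^2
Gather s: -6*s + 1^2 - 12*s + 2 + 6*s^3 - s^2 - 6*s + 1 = 6*s^3 - s^2 - 24*s + 4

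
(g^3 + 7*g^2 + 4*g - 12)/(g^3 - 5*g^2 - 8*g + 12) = (g + 6)/(g - 6)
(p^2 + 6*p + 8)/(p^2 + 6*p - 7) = (p^2 + 6*p + 8)/(p^2 + 6*p - 7)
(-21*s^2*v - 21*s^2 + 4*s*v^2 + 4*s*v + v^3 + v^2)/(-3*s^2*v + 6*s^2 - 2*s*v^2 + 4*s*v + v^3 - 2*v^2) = (7*s*v + 7*s + v^2 + v)/(s*v - 2*s + v^2 - 2*v)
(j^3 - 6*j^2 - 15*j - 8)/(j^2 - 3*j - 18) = (-j^3 + 6*j^2 + 15*j + 8)/(-j^2 + 3*j + 18)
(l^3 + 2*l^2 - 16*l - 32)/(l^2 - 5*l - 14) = (l^2 - 16)/(l - 7)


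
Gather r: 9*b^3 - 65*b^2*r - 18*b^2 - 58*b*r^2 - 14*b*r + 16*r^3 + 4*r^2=9*b^3 - 18*b^2 + 16*r^3 + r^2*(4 - 58*b) + r*(-65*b^2 - 14*b)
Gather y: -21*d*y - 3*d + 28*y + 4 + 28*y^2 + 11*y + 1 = -3*d + 28*y^2 + y*(39 - 21*d) + 5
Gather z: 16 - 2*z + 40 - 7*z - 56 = -9*z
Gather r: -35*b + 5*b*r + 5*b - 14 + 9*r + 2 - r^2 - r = -30*b - r^2 + r*(5*b + 8) - 12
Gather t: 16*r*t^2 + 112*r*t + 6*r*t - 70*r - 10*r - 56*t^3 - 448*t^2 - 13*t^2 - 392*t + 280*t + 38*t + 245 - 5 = -80*r - 56*t^3 + t^2*(16*r - 461) + t*(118*r - 74) + 240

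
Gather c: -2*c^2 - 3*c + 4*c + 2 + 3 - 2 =-2*c^2 + c + 3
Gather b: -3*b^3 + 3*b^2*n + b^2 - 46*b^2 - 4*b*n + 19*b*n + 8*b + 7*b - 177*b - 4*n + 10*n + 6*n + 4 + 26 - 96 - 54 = -3*b^3 + b^2*(3*n - 45) + b*(15*n - 162) + 12*n - 120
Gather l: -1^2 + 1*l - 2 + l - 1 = 2*l - 4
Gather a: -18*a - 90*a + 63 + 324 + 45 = 432 - 108*a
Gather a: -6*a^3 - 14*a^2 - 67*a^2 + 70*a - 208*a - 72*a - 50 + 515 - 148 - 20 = -6*a^3 - 81*a^2 - 210*a + 297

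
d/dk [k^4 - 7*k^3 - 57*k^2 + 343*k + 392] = 4*k^3 - 21*k^2 - 114*k + 343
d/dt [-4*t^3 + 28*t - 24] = 28 - 12*t^2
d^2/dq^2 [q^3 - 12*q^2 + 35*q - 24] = 6*q - 24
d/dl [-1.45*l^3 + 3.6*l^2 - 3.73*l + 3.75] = -4.35*l^2 + 7.2*l - 3.73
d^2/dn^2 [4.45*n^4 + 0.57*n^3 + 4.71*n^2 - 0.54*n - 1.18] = 53.4*n^2 + 3.42*n + 9.42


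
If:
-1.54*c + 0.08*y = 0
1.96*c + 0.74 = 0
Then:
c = -0.38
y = -7.27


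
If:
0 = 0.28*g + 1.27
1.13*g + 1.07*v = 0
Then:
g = -4.54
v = 4.79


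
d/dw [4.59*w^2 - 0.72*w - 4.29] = 9.18*w - 0.72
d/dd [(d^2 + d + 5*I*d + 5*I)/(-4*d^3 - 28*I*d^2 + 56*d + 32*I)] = (d^4 + d^3*(2 + 10*I) + d^2*(-21 + 22*I) + d*(-70 + 16*I) - 40 - 62*I)/(4*d^6 + 56*I*d^5 - 308*d^4 - 848*I*d^3 + 1232*d^2 + 896*I*d - 256)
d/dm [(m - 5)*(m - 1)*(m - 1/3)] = 3*m^2 - 38*m/3 + 7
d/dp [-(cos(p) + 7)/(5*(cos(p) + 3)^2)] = -(cos(p) + 11)*sin(p)/(5*(cos(p) + 3)^3)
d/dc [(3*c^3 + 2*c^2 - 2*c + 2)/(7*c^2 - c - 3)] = (21*c^4 - 6*c^3 - 15*c^2 - 40*c + 8)/(49*c^4 - 14*c^3 - 41*c^2 + 6*c + 9)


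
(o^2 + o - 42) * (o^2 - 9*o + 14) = o^4 - 8*o^3 - 37*o^2 + 392*o - 588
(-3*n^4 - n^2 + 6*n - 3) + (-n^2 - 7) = -3*n^4 - 2*n^2 + 6*n - 10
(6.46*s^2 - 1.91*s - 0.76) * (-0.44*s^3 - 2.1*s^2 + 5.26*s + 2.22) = -2.8424*s^5 - 12.7256*s^4 + 38.325*s^3 + 5.8906*s^2 - 8.2378*s - 1.6872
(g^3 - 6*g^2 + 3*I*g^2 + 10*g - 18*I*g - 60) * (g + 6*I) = g^4 - 6*g^3 + 9*I*g^3 - 8*g^2 - 54*I*g^2 + 48*g + 60*I*g - 360*I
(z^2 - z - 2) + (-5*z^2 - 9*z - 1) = -4*z^2 - 10*z - 3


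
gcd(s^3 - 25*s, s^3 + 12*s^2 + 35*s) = s^2 + 5*s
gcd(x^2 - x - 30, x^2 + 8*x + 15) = x + 5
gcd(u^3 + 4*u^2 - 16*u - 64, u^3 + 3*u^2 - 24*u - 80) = u^2 + 8*u + 16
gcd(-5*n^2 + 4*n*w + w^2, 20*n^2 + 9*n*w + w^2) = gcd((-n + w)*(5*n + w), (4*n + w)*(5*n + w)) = 5*n + w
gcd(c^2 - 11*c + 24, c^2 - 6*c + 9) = c - 3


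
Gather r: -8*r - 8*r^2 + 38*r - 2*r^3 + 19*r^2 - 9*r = -2*r^3 + 11*r^2 + 21*r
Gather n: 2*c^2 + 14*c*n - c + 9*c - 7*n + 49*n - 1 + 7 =2*c^2 + 8*c + n*(14*c + 42) + 6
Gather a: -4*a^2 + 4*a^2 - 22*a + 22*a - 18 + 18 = 0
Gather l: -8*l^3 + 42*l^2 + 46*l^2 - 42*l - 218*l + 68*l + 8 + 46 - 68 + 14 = -8*l^3 + 88*l^2 - 192*l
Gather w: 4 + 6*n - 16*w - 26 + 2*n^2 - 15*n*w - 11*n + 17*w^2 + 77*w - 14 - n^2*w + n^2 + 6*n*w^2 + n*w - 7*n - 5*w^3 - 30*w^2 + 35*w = 3*n^2 - 12*n - 5*w^3 + w^2*(6*n - 13) + w*(-n^2 - 14*n + 96) - 36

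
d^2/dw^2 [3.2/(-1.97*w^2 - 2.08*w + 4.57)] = (24.83776*w^2 + 26.22464*w - 3.2*(3.94*w + 2.08)*(7.88*w + 4.16) - 57.61856)/(1.97*w^2 + 2.08*w - 4.57)^3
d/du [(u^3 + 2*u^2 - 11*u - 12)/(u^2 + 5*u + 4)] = 1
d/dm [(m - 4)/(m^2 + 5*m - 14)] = (m^2 + 5*m - (m - 4)*(2*m + 5) - 14)/(m^2 + 5*m - 14)^2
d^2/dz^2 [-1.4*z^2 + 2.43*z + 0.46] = -2.80000000000000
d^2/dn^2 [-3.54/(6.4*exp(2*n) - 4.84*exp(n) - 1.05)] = (3.54*(12.8*exp(n) - 4.84)*(25.6*exp(n) - 9.68)*exp(n) + (90.624*exp(n) - 17.1336)*(-6.4*exp(2*n) + 4.84*exp(n) + 1.05))*exp(n)/(-6.4*exp(2*n) + 4.84*exp(n) + 1.05)^3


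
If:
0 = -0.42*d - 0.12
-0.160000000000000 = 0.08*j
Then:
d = -0.29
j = -2.00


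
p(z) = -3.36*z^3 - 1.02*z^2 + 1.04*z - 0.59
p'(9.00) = -833.80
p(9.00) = -2523.29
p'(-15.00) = -2236.36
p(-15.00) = 11094.31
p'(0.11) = 0.69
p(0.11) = -0.49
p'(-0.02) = 1.08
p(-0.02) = -0.61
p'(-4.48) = -192.13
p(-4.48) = 276.39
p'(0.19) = 0.29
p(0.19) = -0.45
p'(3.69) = -143.74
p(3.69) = -179.46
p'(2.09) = -47.25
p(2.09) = -33.55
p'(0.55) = -3.13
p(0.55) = -0.89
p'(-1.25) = -12.16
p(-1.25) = 3.08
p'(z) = -10.08*z^2 - 2.04*z + 1.04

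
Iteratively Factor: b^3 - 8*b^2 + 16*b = (b - 4)*(b^2 - 4*b) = (b - 4)^2*(b)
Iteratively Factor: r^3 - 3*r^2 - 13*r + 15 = (r - 5)*(r^2 + 2*r - 3) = (r - 5)*(r + 3)*(r - 1)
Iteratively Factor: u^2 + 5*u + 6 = (u + 3)*(u + 2)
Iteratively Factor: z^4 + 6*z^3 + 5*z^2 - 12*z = (z + 4)*(z^3 + 2*z^2 - 3*z) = (z - 1)*(z + 4)*(z^2 + 3*z) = (z - 1)*(z + 3)*(z + 4)*(z)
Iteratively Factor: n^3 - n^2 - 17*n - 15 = (n + 3)*(n^2 - 4*n - 5) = (n - 5)*(n + 3)*(n + 1)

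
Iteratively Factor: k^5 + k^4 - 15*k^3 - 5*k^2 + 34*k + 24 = (k + 4)*(k^4 - 3*k^3 - 3*k^2 + 7*k + 6) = (k - 3)*(k + 4)*(k^3 - 3*k - 2) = (k - 3)*(k + 1)*(k + 4)*(k^2 - k - 2) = (k - 3)*(k - 2)*(k + 1)*(k + 4)*(k + 1)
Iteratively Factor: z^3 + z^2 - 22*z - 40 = (z + 2)*(z^2 - z - 20) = (z + 2)*(z + 4)*(z - 5)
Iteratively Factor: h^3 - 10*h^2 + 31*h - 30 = (h - 5)*(h^2 - 5*h + 6) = (h - 5)*(h - 2)*(h - 3)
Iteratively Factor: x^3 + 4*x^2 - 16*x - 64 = (x + 4)*(x^2 - 16) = (x + 4)^2*(x - 4)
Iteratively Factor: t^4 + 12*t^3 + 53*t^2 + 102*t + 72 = (t + 4)*(t^3 + 8*t^2 + 21*t + 18) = (t + 3)*(t + 4)*(t^2 + 5*t + 6) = (t + 2)*(t + 3)*(t + 4)*(t + 3)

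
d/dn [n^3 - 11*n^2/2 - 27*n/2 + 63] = 3*n^2 - 11*n - 27/2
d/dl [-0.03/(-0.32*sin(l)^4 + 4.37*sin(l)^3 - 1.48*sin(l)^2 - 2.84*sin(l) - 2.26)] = (-0.0384*sin(l)^3 + 0.3933*sin(l)^2 - 0.0888*sin(l) - 0.0852)*cos(l)/(0.32*sin(l)^4 - 4.37*sin(l)^3 + 1.48*sin(l)^2 + 2.84*sin(l) + 2.26)^2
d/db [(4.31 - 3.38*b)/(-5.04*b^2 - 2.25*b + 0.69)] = (-17.0352*b^2 + 43.4448*b + 7.3653)/(25.4016*b^4 + 22.68*b^3 - 1.8927*b^2 - 3.105*b + 0.4761)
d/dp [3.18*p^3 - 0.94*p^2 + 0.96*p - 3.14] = 9.54*p^2 - 1.88*p + 0.96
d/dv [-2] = 0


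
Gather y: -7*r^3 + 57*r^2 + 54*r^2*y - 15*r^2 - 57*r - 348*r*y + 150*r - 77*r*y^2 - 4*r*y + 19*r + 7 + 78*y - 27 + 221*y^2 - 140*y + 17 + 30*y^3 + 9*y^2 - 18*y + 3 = -7*r^3 + 42*r^2 + 112*r + 30*y^3 + y^2*(230 - 77*r) + y*(54*r^2 - 352*r - 80)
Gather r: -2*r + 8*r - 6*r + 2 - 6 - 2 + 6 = 0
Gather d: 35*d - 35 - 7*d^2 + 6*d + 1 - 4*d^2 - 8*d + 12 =-11*d^2 + 33*d - 22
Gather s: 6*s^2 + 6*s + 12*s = 6*s^2 + 18*s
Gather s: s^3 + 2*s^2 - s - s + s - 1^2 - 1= s^3 + 2*s^2 - s - 2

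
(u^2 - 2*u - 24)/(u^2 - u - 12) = (-u^2 + 2*u + 24)/(-u^2 + u + 12)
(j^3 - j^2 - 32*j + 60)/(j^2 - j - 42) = (j^2 - 7*j + 10)/(j - 7)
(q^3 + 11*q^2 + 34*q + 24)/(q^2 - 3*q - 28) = (q^2 + 7*q + 6)/(q - 7)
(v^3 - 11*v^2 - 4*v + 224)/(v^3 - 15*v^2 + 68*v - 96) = (v^2 - 3*v - 28)/(v^2 - 7*v + 12)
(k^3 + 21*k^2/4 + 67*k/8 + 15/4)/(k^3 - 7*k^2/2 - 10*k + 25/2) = (4*k^2 + 11*k + 6)/(4*(k^2 - 6*k + 5))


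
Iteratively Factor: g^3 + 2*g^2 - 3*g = (g + 3)*(g^2 - g) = (g - 1)*(g + 3)*(g)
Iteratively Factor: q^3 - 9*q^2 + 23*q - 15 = (q - 1)*(q^2 - 8*q + 15) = (q - 3)*(q - 1)*(q - 5)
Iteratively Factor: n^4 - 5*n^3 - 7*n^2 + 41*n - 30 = (n + 3)*(n^3 - 8*n^2 + 17*n - 10) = (n - 2)*(n + 3)*(n^2 - 6*n + 5) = (n - 2)*(n - 1)*(n + 3)*(n - 5)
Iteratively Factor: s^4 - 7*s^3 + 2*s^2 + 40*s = (s)*(s^3 - 7*s^2 + 2*s + 40) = s*(s + 2)*(s^2 - 9*s + 20) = s*(s - 4)*(s + 2)*(s - 5)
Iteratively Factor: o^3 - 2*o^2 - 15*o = (o)*(o^2 - 2*o - 15) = o*(o - 5)*(o + 3)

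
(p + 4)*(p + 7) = p^2 + 11*p + 28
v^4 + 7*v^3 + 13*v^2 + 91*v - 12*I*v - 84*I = (v + 7)*(v - 3*I)*(v - I)*(v + 4*I)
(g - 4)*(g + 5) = g^2 + g - 20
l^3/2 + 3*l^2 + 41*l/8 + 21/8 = (l/2 + 1/2)*(l + 3/2)*(l + 7/2)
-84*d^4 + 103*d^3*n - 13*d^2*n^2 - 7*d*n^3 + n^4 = (-7*d + n)*(-3*d + n)*(-d + n)*(4*d + n)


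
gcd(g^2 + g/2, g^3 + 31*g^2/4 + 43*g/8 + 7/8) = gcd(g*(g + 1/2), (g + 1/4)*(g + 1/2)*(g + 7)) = g + 1/2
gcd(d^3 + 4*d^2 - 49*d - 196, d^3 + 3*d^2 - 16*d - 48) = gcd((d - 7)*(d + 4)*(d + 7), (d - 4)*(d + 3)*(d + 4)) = d + 4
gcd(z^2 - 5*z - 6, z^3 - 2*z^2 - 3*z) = z + 1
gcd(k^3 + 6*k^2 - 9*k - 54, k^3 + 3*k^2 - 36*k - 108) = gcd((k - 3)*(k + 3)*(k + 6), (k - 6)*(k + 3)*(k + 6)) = k^2 + 9*k + 18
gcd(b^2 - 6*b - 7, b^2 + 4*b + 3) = b + 1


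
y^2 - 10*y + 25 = (y - 5)^2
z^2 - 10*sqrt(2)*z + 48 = (z - 6*sqrt(2))*(z - 4*sqrt(2))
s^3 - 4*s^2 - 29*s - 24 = (s - 8)*(s + 1)*(s + 3)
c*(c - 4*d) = c^2 - 4*c*d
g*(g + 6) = g^2 + 6*g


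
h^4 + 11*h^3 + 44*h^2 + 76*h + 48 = (h + 2)^2*(h + 3)*(h + 4)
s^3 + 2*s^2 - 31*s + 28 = (s - 4)*(s - 1)*(s + 7)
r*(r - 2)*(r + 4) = r^3 + 2*r^2 - 8*r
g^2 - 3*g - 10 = (g - 5)*(g + 2)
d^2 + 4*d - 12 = (d - 2)*(d + 6)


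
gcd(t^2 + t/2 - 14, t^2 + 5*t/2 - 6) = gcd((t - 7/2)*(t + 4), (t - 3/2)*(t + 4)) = t + 4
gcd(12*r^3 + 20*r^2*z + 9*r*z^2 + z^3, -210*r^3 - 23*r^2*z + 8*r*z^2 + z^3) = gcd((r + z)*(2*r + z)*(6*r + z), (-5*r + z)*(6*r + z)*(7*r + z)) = 6*r + z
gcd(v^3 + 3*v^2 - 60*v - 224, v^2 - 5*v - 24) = v - 8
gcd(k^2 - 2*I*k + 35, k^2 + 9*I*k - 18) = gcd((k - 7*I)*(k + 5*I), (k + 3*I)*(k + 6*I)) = 1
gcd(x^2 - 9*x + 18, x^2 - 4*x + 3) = x - 3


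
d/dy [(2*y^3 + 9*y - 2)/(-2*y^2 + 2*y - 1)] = (-4*y^4 + 8*y^3 + 12*y^2 - 8*y - 5)/(4*y^4 - 8*y^3 + 8*y^2 - 4*y + 1)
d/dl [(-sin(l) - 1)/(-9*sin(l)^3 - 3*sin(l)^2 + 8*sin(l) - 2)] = (-18*sin(l)^3 - 30*sin(l)^2 - 6*sin(l) + 10)*cos(l)/(9*sin(l)^3 + 3*sin(l)^2 - 8*sin(l) + 2)^2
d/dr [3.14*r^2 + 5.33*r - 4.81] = 6.28*r + 5.33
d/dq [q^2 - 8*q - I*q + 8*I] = 2*q - 8 - I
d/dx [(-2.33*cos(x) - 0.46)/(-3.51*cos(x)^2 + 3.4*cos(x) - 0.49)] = (8.1783*cos(x)^2 + 3.2292*cos(x) - 2.7057)*sin(x)/(12.3201*cos(x)^4 - 23.868*cos(x)^3 + 14.9998*cos(x)^2 - 3.332*cos(x) + 0.2401)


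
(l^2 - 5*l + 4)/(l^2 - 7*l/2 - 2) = 2*(l - 1)/(2*l + 1)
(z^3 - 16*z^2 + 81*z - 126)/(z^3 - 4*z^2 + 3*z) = (z^2 - 13*z + 42)/(z*(z - 1))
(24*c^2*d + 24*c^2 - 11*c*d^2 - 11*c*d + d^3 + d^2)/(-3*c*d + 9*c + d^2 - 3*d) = (-8*c*d - 8*c + d^2 + d)/(d - 3)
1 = 1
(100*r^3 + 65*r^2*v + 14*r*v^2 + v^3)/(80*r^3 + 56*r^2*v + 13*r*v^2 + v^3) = (5*r + v)/(4*r + v)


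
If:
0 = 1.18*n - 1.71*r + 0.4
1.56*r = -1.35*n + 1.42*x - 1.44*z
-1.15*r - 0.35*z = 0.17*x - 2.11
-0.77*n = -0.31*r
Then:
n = 0.13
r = 0.32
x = 3.69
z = 3.17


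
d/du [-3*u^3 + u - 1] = 1 - 9*u^2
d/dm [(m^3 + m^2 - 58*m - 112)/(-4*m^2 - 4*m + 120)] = (-m^4 - 2*m^3 + 31*m^2 - 164*m - 1852)/(4*(m^4 + 2*m^3 - 59*m^2 - 60*m + 900))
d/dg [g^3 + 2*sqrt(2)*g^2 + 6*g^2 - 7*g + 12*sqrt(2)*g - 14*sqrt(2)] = 3*g^2 + 4*sqrt(2)*g + 12*g - 7 + 12*sqrt(2)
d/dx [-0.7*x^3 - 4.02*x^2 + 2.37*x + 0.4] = -2.1*x^2 - 8.04*x + 2.37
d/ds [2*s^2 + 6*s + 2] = 4*s + 6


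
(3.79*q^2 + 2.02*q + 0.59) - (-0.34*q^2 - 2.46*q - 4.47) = 4.13*q^2 + 4.48*q + 5.06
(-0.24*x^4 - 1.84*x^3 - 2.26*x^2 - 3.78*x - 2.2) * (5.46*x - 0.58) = -1.3104*x^5 - 9.9072*x^4 - 11.2724*x^3 - 19.328*x^2 - 9.8196*x + 1.276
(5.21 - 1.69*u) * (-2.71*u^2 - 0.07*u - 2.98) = 4.5799*u^3 - 14.0008*u^2 + 4.6715*u - 15.5258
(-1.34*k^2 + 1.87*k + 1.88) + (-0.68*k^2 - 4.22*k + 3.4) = -2.02*k^2 - 2.35*k + 5.28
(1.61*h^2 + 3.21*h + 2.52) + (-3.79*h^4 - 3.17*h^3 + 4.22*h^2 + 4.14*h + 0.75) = -3.79*h^4 - 3.17*h^3 + 5.83*h^2 + 7.35*h + 3.27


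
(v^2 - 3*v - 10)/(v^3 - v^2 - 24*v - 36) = (v - 5)/(v^2 - 3*v - 18)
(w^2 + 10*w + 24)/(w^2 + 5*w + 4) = (w + 6)/(w + 1)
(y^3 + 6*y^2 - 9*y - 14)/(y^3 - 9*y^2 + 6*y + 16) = (y + 7)/(y - 8)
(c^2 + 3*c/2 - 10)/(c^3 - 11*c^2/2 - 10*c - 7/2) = (-2*c^2 - 3*c + 20)/(-2*c^3 + 11*c^2 + 20*c + 7)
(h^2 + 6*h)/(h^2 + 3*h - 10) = h*(h + 6)/(h^2 + 3*h - 10)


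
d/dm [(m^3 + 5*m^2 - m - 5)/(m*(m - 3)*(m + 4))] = 2*(-2*m^4 - 11*m^3 - 22*m^2 + 5*m - 30)/(m^2*(m^4 + 2*m^3 - 23*m^2 - 24*m + 144))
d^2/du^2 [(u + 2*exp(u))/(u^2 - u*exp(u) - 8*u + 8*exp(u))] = (2*(u + 2*exp(u))*(u*exp(u) - 2*u - 7*exp(u) + 8)^2 + (-(u + 2*exp(u))*(-u*exp(u) + 6*exp(u) + 2) + 2*(2*exp(u) + 1)*(u*exp(u) - 2*u - 7*exp(u) + 8))*(u^2 - u*exp(u) - 8*u + 8*exp(u)) + 2*(u^2 - u*exp(u) - 8*u + 8*exp(u))^2*exp(u))/(u^2 - u*exp(u) - 8*u + 8*exp(u))^3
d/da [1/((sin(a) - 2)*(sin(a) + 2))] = -sin(2*a)/((sin(a) - 2)^2*(sin(a) + 2)^2)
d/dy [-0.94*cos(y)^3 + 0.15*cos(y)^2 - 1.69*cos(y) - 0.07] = (2.82*cos(y)^2 - 0.3*cos(y) + 1.69)*sin(y)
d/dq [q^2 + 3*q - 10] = 2*q + 3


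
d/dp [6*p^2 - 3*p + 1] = 12*p - 3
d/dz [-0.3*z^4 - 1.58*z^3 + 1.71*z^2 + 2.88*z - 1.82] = -1.2*z^3 - 4.74*z^2 + 3.42*z + 2.88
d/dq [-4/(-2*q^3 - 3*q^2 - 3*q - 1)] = 12*(-2*q^2 - 2*q - 1)/(2*q^3 + 3*q^2 + 3*q + 1)^2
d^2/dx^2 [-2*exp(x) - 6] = -2*exp(x)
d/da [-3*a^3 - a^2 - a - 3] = -9*a^2 - 2*a - 1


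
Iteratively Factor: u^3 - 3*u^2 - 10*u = (u - 5)*(u^2 + 2*u) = (u - 5)*(u + 2)*(u)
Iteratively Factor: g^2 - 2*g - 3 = (g - 3)*(g + 1)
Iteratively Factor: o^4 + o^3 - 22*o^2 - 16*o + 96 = (o + 4)*(o^3 - 3*o^2 - 10*o + 24) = (o - 2)*(o + 4)*(o^2 - o - 12) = (o - 4)*(o - 2)*(o + 4)*(o + 3)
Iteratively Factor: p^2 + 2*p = (p + 2)*(p)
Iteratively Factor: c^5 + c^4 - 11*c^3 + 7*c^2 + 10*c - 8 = (c + 4)*(c^4 - 3*c^3 + c^2 + 3*c - 2) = (c - 1)*(c + 4)*(c^3 - 2*c^2 - c + 2) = (c - 1)^2*(c + 4)*(c^2 - c - 2) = (c - 2)*(c - 1)^2*(c + 4)*(c + 1)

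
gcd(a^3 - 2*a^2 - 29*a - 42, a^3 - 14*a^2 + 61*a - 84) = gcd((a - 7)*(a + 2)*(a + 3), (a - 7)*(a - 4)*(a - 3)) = a - 7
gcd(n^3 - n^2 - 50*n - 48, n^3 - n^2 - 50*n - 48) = n^3 - n^2 - 50*n - 48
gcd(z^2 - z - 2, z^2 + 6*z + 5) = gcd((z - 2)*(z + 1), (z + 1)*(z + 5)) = z + 1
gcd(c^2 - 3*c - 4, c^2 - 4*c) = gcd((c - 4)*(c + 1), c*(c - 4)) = c - 4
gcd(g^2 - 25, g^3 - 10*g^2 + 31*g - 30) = g - 5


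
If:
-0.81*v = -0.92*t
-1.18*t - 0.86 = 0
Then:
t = -0.73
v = -0.83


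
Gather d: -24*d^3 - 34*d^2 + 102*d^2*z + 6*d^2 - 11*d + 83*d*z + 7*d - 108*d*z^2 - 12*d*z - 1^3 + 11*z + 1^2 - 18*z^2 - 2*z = -24*d^3 + d^2*(102*z - 28) + d*(-108*z^2 + 71*z - 4) - 18*z^2 + 9*z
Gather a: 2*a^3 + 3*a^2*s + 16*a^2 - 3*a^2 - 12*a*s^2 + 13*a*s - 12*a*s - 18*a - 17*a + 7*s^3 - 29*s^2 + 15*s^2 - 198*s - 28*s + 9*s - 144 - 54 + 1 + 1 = 2*a^3 + a^2*(3*s + 13) + a*(-12*s^2 + s - 35) + 7*s^3 - 14*s^2 - 217*s - 196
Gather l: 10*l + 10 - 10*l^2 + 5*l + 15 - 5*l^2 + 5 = -15*l^2 + 15*l + 30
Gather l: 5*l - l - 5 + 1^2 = 4*l - 4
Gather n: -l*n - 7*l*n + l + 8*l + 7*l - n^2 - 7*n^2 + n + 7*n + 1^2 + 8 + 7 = 16*l - 8*n^2 + n*(8 - 8*l) + 16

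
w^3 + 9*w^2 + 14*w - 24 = (w - 1)*(w + 4)*(w + 6)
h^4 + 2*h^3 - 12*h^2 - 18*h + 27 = (h - 3)*(h - 1)*(h + 3)^2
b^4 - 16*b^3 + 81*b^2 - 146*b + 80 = (b - 8)*(b - 5)*(b - 2)*(b - 1)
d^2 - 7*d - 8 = (d - 8)*(d + 1)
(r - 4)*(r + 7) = r^2 + 3*r - 28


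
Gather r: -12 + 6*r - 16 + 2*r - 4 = 8*r - 32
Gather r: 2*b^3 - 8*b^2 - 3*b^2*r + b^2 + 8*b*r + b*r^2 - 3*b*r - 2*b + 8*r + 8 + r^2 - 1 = 2*b^3 - 7*b^2 - 2*b + r^2*(b + 1) + r*(-3*b^2 + 5*b + 8) + 7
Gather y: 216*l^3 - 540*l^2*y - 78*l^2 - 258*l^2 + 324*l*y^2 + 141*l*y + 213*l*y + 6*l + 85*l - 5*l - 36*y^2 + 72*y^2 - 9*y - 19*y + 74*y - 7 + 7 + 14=216*l^3 - 336*l^2 + 86*l + y^2*(324*l + 36) + y*(-540*l^2 + 354*l + 46) + 14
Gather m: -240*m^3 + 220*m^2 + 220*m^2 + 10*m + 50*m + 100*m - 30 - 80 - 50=-240*m^3 + 440*m^2 + 160*m - 160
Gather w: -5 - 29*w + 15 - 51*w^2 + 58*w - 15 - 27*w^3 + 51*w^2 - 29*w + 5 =-27*w^3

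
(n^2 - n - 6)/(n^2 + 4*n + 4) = (n - 3)/(n + 2)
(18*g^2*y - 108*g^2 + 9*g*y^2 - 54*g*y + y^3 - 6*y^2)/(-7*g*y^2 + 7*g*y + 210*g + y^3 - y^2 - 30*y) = (18*g^2 + 9*g*y + y^2)/(-7*g*y - 35*g + y^2 + 5*y)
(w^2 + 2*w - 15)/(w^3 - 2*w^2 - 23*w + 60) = 1/(w - 4)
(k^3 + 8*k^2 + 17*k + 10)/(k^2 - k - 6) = (k^2 + 6*k + 5)/(k - 3)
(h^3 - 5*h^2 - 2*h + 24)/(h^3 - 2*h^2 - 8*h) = (h - 3)/h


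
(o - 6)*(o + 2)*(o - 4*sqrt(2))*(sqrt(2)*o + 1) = sqrt(2)*o^4 - 7*o^3 - 4*sqrt(2)*o^3 - 16*sqrt(2)*o^2 + 28*o^2 + 16*sqrt(2)*o + 84*o + 48*sqrt(2)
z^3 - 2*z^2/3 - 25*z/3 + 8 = (z - 8/3)*(z - 1)*(z + 3)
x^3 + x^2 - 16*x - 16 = (x - 4)*(x + 1)*(x + 4)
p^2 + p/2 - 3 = (p - 3/2)*(p + 2)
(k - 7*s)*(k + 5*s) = k^2 - 2*k*s - 35*s^2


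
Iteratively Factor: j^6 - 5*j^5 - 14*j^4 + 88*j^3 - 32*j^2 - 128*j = (j - 4)*(j^5 - j^4 - 18*j^3 + 16*j^2 + 32*j) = (j - 4)*(j + 1)*(j^4 - 2*j^3 - 16*j^2 + 32*j) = (j - 4)*(j + 1)*(j + 4)*(j^3 - 6*j^2 + 8*j) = (j - 4)^2*(j + 1)*(j + 4)*(j^2 - 2*j) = (j - 4)^2*(j - 2)*(j + 1)*(j + 4)*(j)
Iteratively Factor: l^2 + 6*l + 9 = (l + 3)*(l + 3)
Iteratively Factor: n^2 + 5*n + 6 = (n + 3)*(n + 2)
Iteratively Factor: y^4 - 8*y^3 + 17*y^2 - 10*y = (y - 5)*(y^3 - 3*y^2 + 2*y) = (y - 5)*(y - 1)*(y^2 - 2*y) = (y - 5)*(y - 2)*(y - 1)*(y)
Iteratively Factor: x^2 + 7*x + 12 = (x + 3)*(x + 4)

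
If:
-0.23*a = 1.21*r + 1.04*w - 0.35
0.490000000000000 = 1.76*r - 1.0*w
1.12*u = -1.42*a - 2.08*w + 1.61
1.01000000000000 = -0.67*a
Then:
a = -1.51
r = 0.40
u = 2.96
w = 0.21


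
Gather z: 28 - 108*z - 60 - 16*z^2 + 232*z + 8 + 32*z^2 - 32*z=16*z^2 + 92*z - 24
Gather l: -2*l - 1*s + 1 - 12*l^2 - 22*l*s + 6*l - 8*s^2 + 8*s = -12*l^2 + l*(4 - 22*s) - 8*s^2 + 7*s + 1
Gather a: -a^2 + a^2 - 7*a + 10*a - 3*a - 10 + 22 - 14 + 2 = 0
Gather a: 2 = 2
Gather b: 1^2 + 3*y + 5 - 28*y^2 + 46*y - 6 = -28*y^2 + 49*y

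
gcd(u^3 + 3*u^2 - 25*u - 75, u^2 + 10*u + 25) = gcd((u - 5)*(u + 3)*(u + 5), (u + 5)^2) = u + 5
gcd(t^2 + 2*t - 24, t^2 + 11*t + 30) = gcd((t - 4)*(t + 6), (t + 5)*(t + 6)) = t + 6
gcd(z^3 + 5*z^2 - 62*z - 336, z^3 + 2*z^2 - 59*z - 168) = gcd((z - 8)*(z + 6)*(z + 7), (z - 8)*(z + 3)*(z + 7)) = z^2 - z - 56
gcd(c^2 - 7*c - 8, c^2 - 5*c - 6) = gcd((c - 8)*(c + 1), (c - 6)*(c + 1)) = c + 1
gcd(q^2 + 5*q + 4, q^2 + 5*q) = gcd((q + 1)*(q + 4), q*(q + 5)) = 1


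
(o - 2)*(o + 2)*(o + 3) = o^3 + 3*o^2 - 4*o - 12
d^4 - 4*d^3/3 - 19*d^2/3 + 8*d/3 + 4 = (d - 3)*(d - 1)*(d + 2/3)*(d + 2)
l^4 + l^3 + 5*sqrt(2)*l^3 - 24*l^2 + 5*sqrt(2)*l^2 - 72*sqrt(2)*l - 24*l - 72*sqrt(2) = (l + 1)*(l - 3*sqrt(2))*(l + 2*sqrt(2))*(l + 6*sqrt(2))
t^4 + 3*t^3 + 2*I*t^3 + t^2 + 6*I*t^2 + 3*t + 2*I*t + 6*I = (t + 3)*(t - I)*(t + I)*(t + 2*I)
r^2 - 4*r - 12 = (r - 6)*(r + 2)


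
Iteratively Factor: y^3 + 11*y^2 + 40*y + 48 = (y + 4)*(y^2 + 7*y + 12) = (y + 3)*(y + 4)*(y + 4)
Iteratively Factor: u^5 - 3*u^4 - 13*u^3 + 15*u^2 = (u - 5)*(u^4 + 2*u^3 - 3*u^2) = u*(u - 5)*(u^3 + 2*u^2 - 3*u) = u*(u - 5)*(u - 1)*(u^2 + 3*u) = u^2*(u - 5)*(u - 1)*(u + 3)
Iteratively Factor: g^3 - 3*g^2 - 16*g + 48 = (g - 3)*(g^2 - 16) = (g - 3)*(g + 4)*(g - 4)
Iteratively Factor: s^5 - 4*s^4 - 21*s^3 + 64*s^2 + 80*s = (s - 4)*(s^4 - 21*s^2 - 20*s) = (s - 4)*(s + 4)*(s^3 - 4*s^2 - 5*s) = (s - 4)*(s + 1)*(s + 4)*(s^2 - 5*s) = (s - 5)*(s - 4)*(s + 1)*(s + 4)*(s)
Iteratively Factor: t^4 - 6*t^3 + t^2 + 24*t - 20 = (t - 1)*(t^3 - 5*t^2 - 4*t + 20) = (t - 1)*(t + 2)*(t^2 - 7*t + 10) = (t - 5)*(t - 1)*(t + 2)*(t - 2)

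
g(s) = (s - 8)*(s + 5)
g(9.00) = 14.00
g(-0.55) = -38.05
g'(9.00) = 15.00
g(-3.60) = -16.24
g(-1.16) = -35.17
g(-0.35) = -38.83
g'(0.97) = -1.06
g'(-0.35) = -3.70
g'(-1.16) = -5.32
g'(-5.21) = -13.42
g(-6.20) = 17.04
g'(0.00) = -3.00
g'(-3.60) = -10.20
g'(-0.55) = -4.10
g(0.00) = -40.00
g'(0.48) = -2.04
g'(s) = 2*s - 3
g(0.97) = -41.97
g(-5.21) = 2.77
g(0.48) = -41.21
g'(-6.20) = -15.40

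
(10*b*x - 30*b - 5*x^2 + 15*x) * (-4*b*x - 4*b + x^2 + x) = -40*b^2*x^2 + 80*b^2*x + 120*b^2 + 30*b*x^3 - 60*b*x^2 - 90*b*x - 5*x^4 + 10*x^3 + 15*x^2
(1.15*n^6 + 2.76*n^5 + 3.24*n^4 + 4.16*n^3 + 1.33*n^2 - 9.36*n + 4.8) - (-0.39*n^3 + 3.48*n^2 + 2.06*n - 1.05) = 1.15*n^6 + 2.76*n^5 + 3.24*n^4 + 4.55*n^3 - 2.15*n^2 - 11.42*n + 5.85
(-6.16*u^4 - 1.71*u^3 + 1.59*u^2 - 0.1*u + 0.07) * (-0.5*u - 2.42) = 3.08*u^5 + 15.7622*u^4 + 3.3432*u^3 - 3.7978*u^2 + 0.207*u - 0.1694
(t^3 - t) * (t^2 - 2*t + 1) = t^5 - 2*t^4 + 2*t^2 - t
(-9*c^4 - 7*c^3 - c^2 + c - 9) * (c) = -9*c^5 - 7*c^4 - c^3 + c^2 - 9*c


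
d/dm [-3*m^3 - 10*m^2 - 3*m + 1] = -9*m^2 - 20*m - 3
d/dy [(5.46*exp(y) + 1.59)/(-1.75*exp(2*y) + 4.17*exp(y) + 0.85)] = (9.555*exp(2*y) + 5.565*exp(y) - 1.9893)*exp(y)/(3.0625*exp(4*y) - 14.595*exp(3*y) + 14.4139*exp(2*y) + 7.089*exp(y) + 0.7225)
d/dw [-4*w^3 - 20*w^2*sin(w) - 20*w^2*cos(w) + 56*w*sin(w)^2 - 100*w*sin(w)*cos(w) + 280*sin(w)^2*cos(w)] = -20*sqrt(2)*w^2*cos(w + pi/4) - 12*w^2 + 56*w*sin(2*w) - 40*sqrt(2)*w*sin(w + pi/4) - 100*w*cos(2*w) - 70*sin(w) - 50*sin(2*w) + 210*sin(3*w) - 28*cos(2*w) + 28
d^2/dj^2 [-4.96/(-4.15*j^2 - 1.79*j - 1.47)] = (-170.8472*j^2 - 73.69072*j + 4.96*(8.3*j + 1.79)*(16.6*j + 3.58) - 60.51696)/(4.15*j^2 + 1.79*j + 1.47)^3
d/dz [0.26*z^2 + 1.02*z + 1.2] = 0.52*z + 1.02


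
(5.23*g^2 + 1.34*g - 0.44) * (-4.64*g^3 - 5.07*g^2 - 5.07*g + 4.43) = -24.2672*g^5 - 32.7337*g^4 - 31.2683*g^3 + 18.6059*g^2 + 8.167*g - 1.9492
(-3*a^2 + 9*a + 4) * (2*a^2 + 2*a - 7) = -6*a^4 + 12*a^3 + 47*a^2 - 55*a - 28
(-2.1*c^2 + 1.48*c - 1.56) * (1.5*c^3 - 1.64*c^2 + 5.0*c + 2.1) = -3.15*c^5 + 5.664*c^4 - 15.2672*c^3 + 5.5484*c^2 - 4.692*c - 3.276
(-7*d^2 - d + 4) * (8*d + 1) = -56*d^3 - 15*d^2 + 31*d + 4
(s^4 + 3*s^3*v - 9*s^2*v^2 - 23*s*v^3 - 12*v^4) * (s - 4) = s^5 + 3*s^4*v - 4*s^4 - 9*s^3*v^2 - 12*s^3*v - 23*s^2*v^3 + 36*s^2*v^2 - 12*s*v^4 + 92*s*v^3 + 48*v^4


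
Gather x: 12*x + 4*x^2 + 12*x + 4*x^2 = 8*x^2 + 24*x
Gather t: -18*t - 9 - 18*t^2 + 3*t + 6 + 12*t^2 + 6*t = -6*t^2 - 9*t - 3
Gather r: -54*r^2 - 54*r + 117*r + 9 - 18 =-54*r^2 + 63*r - 9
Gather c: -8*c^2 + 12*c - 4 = -8*c^2 + 12*c - 4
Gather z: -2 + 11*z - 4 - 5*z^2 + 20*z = -5*z^2 + 31*z - 6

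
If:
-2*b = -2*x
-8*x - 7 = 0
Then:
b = -7/8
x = -7/8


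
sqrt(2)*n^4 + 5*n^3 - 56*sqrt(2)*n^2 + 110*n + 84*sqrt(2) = (n - 3*sqrt(2))*(n - 2*sqrt(2))*(n + 7*sqrt(2))*(sqrt(2)*n + 1)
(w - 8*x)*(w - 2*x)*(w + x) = w^3 - 9*w^2*x + 6*w*x^2 + 16*x^3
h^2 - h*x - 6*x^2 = (h - 3*x)*(h + 2*x)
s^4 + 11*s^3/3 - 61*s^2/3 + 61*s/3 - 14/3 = (s - 2)*(s - 1)*(s - 1/3)*(s + 7)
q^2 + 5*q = q*(q + 5)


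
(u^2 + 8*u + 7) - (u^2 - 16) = 8*u + 23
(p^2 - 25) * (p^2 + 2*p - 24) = p^4 + 2*p^3 - 49*p^2 - 50*p + 600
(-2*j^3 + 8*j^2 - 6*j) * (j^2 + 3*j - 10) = -2*j^5 + 2*j^4 + 38*j^3 - 98*j^2 + 60*j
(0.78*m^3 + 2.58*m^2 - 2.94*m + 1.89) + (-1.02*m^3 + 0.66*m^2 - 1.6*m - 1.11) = -0.24*m^3 + 3.24*m^2 - 4.54*m + 0.78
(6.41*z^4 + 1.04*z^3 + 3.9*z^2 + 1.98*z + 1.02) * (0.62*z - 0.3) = 3.9742*z^5 - 1.2782*z^4 + 2.106*z^3 + 0.0576000000000001*z^2 + 0.0384*z - 0.306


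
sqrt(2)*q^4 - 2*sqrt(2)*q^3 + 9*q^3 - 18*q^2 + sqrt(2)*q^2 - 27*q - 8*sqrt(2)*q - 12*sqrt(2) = (q - 3)*(q + 1)*(q + 4*sqrt(2))*(sqrt(2)*q + 1)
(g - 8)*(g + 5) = g^2 - 3*g - 40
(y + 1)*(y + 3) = y^2 + 4*y + 3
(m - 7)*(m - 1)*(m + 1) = m^3 - 7*m^2 - m + 7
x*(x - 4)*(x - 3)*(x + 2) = x^4 - 5*x^3 - 2*x^2 + 24*x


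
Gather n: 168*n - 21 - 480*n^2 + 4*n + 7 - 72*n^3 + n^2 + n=-72*n^3 - 479*n^2 + 173*n - 14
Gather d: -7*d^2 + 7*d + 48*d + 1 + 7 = -7*d^2 + 55*d + 8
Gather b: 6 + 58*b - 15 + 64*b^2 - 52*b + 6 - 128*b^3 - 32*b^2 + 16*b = -128*b^3 + 32*b^2 + 22*b - 3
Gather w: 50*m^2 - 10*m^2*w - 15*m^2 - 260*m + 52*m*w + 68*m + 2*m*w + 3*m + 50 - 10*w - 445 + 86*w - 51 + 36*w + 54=35*m^2 - 189*m + w*(-10*m^2 + 54*m + 112) - 392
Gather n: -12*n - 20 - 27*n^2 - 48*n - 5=-27*n^2 - 60*n - 25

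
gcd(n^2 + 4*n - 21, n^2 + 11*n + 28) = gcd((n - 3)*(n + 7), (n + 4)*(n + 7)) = n + 7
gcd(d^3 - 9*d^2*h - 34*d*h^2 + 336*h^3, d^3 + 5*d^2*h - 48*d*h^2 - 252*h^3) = d^2 - d*h - 42*h^2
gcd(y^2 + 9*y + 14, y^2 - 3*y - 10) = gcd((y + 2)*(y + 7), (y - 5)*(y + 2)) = y + 2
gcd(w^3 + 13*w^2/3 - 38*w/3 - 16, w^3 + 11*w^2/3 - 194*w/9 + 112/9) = w - 8/3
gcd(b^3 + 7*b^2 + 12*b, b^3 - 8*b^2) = b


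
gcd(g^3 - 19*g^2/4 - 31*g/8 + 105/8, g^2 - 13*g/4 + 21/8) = g - 3/2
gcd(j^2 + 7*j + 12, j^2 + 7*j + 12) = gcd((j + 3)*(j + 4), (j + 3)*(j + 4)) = j^2 + 7*j + 12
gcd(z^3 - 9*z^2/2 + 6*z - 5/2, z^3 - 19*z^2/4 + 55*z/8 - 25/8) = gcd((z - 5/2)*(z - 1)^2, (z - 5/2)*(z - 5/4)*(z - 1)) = z^2 - 7*z/2 + 5/2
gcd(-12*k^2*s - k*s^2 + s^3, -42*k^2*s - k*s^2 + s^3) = s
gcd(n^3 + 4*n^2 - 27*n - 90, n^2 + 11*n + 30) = n + 6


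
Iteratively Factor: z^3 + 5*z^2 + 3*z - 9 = (z + 3)*(z^2 + 2*z - 3) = (z - 1)*(z + 3)*(z + 3)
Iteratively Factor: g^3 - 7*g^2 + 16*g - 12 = (g - 2)*(g^2 - 5*g + 6) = (g - 3)*(g - 2)*(g - 2)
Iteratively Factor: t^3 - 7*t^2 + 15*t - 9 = (t - 1)*(t^2 - 6*t + 9) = (t - 3)*(t - 1)*(t - 3)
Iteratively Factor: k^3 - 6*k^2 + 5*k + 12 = (k + 1)*(k^2 - 7*k + 12) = (k - 3)*(k + 1)*(k - 4)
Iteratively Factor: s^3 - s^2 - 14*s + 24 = (s - 3)*(s^2 + 2*s - 8) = (s - 3)*(s + 4)*(s - 2)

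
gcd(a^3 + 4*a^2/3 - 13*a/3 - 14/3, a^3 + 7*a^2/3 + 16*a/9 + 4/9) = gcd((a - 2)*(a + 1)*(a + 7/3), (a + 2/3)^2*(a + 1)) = a + 1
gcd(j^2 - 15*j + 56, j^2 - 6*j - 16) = j - 8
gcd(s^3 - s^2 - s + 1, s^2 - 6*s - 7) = s + 1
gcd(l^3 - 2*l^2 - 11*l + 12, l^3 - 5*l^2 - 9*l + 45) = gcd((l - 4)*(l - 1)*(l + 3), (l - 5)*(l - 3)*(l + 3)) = l + 3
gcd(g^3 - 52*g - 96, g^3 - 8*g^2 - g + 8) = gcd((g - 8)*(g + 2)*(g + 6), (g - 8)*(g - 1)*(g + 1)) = g - 8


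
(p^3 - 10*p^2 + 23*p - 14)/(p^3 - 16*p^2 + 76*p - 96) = (p^2 - 8*p + 7)/(p^2 - 14*p + 48)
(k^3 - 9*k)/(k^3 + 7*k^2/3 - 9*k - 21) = 3*k/(3*k + 7)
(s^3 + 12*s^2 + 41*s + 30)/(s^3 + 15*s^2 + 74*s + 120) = (s + 1)/(s + 4)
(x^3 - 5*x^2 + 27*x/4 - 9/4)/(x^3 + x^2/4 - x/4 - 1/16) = 4*(2*x^2 - 9*x + 9)/(8*x^2 + 6*x + 1)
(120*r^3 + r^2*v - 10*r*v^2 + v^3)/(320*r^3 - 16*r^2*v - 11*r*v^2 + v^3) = (15*r^2 + 2*r*v - v^2)/(40*r^2 + 3*r*v - v^2)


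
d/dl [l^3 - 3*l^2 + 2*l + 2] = 3*l^2 - 6*l + 2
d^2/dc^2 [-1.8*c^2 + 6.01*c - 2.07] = -3.60000000000000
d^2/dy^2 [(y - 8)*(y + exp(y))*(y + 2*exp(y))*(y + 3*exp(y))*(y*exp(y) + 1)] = y^5*exp(y) + 24*y^4*exp(2*y) + 2*y^4*exp(y) + 99*y^3*exp(3*y) - 96*y^3*exp(2*y) - 38*y^3*exp(y) + 96*y^2*exp(4*y) - 594*y^2*exp(3*y) - 460*y^2*exp(2*y) - 108*y^2*exp(y) + 12*y^2 - 672*y*exp(4*y) - 936*y*exp(3*y) - 552*y*exp(2*y) - 156*y*exp(y) - 48*y - 372*exp(4*y) - 572*exp(3*y) - 330*exp(2*y) - 96*exp(y)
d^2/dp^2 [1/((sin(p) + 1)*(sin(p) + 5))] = (sin(p) + sin(3*p) + 7*cos(2*p) + 55)/((sin(p) + 1)^2*(sin(p) + 5)^3)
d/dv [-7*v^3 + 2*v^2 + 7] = v*(4 - 21*v)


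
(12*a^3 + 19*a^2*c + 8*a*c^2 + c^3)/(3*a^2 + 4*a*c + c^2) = 4*a + c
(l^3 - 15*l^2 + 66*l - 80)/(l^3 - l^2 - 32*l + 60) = (l - 8)/(l + 6)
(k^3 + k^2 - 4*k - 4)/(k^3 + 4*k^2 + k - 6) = (k^2 - k - 2)/(k^2 + 2*k - 3)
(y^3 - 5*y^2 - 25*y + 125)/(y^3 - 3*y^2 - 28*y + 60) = (y^2 - 10*y + 25)/(y^2 - 8*y + 12)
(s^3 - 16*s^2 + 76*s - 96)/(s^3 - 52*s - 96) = (s^2 - 8*s + 12)/(s^2 + 8*s + 12)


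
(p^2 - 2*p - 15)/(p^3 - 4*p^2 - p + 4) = (p^2 - 2*p - 15)/(p^3 - 4*p^2 - p + 4)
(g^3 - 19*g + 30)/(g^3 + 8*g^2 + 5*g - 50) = (g - 3)/(g + 5)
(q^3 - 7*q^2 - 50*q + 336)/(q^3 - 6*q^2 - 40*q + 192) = (q^2 + q - 42)/(q^2 + 2*q - 24)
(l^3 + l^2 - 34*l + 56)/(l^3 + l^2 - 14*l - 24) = (l^2 + 5*l - 14)/(l^2 + 5*l + 6)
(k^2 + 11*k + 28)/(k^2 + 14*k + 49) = (k + 4)/(k + 7)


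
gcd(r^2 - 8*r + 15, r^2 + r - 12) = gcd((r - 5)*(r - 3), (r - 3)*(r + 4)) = r - 3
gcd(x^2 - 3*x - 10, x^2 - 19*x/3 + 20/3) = x - 5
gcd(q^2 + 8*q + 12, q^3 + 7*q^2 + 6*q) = q + 6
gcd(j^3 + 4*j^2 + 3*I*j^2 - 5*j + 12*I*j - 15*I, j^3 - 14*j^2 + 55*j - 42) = j - 1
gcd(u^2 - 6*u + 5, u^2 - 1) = u - 1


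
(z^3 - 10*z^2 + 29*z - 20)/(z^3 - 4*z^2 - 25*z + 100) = (z - 1)/(z + 5)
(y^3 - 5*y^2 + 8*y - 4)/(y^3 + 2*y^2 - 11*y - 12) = (y^3 - 5*y^2 + 8*y - 4)/(y^3 + 2*y^2 - 11*y - 12)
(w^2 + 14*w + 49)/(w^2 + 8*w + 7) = (w + 7)/(w + 1)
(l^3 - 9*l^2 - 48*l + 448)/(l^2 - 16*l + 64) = l + 7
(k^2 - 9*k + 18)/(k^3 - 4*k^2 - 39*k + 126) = (k - 6)/(k^2 - k - 42)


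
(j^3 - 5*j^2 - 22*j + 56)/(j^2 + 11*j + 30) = (j^3 - 5*j^2 - 22*j + 56)/(j^2 + 11*j + 30)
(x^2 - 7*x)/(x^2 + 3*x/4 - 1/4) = 4*x*(x - 7)/(4*x^2 + 3*x - 1)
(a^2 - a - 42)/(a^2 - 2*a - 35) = (a + 6)/(a + 5)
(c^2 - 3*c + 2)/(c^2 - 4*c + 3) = (c - 2)/(c - 3)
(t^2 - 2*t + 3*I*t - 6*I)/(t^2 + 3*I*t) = (t - 2)/t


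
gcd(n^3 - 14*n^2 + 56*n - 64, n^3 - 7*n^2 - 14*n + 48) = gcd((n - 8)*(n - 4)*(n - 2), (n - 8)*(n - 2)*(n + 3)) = n^2 - 10*n + 16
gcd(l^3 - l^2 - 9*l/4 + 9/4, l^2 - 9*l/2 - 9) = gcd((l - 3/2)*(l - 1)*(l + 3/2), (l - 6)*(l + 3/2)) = l + 3/2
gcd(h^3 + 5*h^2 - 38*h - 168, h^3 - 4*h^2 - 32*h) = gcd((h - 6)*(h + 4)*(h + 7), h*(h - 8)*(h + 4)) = h + 4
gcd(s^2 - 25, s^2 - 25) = s^2 - 25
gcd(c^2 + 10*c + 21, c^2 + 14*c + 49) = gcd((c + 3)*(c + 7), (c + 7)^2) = c + 7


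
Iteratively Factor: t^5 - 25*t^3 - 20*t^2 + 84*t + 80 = (t - 2)*(t^4 + 2*t^3 - 21*t^2 - 62*t - 40) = (t - 2)*(t + 4)*(t^3 - 2*t^2 - 13*t - 10) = (t - 5)*(t - 2)*(t + 4)*(t^2 + 3*t + 2) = (t - 5)*(t - 2)*(t + 2)*(t + 4)*(t + 1)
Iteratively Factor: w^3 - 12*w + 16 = (w + 4)*(w^2 - 4*w + 4) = (w - 2)*(w + 4)*(w - 2)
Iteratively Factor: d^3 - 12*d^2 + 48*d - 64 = (d - 4)*(d^2 - 8*d + 16) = (d - 4)^2*(d - 4)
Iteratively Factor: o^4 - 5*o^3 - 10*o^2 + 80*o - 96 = (o - 3)*(o^3 - 2*o^2 - 16*o + 32) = (o - 4)*(o - 3)*(o^2 + 2*o - 8) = (o - 4)*(o - 3)*(o + 4)*(o - 2)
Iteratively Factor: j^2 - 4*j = (j)*(j - 4)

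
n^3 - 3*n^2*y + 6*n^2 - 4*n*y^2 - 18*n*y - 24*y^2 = (n + 6)*(n - 4*y)*(n + y)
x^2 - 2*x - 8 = (x - 4)*(x + 2)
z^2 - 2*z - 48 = (z - 8)*(z + 6)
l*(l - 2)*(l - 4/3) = l^3 - 10*l^2/3 + 8*l/3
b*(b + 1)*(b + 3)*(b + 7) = b^4 + 11*b^3 + 31*b^2 + 21*b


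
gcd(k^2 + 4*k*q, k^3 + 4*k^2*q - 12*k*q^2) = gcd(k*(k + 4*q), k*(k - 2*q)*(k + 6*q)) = k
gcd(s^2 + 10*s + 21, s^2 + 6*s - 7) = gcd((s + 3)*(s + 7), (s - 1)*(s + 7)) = s + 7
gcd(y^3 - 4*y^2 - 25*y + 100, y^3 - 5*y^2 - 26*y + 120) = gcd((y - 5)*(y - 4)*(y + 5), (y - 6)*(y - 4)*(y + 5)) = y^2 + y - 20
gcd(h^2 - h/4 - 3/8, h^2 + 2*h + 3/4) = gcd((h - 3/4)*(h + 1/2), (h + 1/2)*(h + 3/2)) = h + 1/2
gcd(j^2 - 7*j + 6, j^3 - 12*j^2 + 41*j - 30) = j^2 - 7*j + 6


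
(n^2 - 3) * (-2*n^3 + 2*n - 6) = -2*n^5 + 8*n^3 - 6*n^2 - 6*n + 18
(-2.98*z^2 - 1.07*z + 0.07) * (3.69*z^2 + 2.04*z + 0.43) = -10.9962*z^4 - 10.0275*z^3 - 3.2059*z^2 - 0.3173*z + 0.0301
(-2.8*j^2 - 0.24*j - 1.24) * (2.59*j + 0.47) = -7.252*j^3 - 1.9376*j^2 - 3.3244*j - 0.5828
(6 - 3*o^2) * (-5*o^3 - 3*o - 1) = 15*o^5 - 21*o^3 + 3*o^2 - 18*o - 6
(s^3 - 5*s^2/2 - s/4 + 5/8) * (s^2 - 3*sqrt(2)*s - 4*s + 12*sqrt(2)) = s^5 - 13*s^4/2 - 3*sqrt(2)*s^4 + 39*s^3/4 + 39*sqrt(2)*s^3/2 - 117*sqrt(2)*s^2/4 + 13*s^2/8 - 39*sqrt(2)*s/8 - 5*s/2 + 15*sqrt(2)/2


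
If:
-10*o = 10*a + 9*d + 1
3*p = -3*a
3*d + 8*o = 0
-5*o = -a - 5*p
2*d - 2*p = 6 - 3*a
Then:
No Solution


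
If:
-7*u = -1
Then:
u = 1/7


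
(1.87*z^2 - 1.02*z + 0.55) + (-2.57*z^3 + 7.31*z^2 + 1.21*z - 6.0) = -2.57*z^3 + 9.18*z^2 + 0.19*z - 5.45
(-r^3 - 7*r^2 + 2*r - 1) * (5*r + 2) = -5*r^4 - 37*r^3 - 4*r^2 - r - 2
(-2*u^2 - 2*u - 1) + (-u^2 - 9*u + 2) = -3*u^2 - 11*u + 1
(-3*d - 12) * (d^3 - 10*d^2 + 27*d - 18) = -3*d^4 + 18*d^3 + 39*d^2 - 270*d + 216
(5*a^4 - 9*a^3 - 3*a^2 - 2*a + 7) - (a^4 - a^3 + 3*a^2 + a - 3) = 4*a^4 - 8*a^3 - 6*a^2 - 3*a + 10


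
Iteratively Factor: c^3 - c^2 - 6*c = (c - 3)*(c^2 + 2*c) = (c - 3)*(c + 2)*(c)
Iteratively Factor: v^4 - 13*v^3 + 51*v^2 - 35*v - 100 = (v - 5)*(v^3 - 8*v^2 + 11*v + 20) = (v - 5)*(v + 1)*(v^2 - 9*v + 20) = (v - 5)^2*(v + 1)*(v - 4)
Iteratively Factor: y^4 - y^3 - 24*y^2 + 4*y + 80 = (y - 5)*(y^3 + 4*y^2 - 4*y - 16) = (y - 5)*(y - 2)*(y^2 + 6*y + 8) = (y - 5)*(y - 2)*(y + 4)*(y + 2)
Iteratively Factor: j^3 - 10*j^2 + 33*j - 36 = (j - 4)*(j^2 - 6*j + 9) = (j - 4)*(j - 3)*(j - 3)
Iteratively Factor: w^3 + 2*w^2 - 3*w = (w + 3)*(w^2 - w) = (w - 1)*(w + 3)*(w)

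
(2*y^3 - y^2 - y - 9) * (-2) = -4*y^3 + 2*y^2 + 2*y + 18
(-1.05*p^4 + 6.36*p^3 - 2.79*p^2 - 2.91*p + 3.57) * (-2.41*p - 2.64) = 2.5305*p^5 - 12.5556*p^4 - 10.0665*p^3 + 14.3787*p^2 - 0.9213*p - 9.4248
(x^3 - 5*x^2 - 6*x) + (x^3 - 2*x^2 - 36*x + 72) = 2*x^3 - 7*x^2 - 42*x + 72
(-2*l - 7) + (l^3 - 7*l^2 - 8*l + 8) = l^3 - 7*l^2 - 10*l + 1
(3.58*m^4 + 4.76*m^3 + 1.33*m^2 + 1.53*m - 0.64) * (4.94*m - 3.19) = 17.6852*m^5 + 12.0942*m^4 - 8.6142*m^3 + 3.3155*m^2 - 8.0423*m + 2.0416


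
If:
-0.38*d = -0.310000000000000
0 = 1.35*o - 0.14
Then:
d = 0.82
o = 0.10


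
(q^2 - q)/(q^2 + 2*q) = (q - 1)/(q + 2)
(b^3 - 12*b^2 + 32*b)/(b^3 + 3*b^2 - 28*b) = (b - 8)/(b + 7)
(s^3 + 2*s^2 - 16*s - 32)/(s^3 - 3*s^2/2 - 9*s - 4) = 2*(s + 4)/(2*s + 1)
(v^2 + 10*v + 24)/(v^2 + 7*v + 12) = (v + 6)/(v + 3)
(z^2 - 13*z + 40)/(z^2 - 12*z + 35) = (z - 8)/(z - 7)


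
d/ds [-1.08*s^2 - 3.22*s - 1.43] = -2.16*s - 3.22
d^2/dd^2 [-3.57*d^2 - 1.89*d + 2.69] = -7.14000000000000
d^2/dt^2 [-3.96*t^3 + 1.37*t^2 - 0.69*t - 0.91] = 2.74 - 23.76*t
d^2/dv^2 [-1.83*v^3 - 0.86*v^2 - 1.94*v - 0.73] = -10.98*v - 1.72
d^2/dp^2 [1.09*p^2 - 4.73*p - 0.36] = 2.18000000000000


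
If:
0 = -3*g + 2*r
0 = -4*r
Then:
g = 0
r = 0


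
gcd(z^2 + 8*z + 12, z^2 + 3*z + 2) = z + 2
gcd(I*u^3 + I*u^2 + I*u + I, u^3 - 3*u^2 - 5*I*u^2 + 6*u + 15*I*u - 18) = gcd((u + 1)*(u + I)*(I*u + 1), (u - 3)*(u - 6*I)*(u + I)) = u + I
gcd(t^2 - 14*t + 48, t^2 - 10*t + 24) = t - 6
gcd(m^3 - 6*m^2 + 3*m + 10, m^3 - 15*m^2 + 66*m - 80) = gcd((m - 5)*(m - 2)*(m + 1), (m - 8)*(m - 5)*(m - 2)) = m^2 - 7*m + 10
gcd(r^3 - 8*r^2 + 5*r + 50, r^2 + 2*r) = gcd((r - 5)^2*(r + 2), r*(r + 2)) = r + 2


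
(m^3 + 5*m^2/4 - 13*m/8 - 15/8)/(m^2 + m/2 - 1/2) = (8*m^2 + 2*m - 15)/(4*(2*m - 1))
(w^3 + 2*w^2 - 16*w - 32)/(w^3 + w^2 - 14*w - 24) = (w + 4)/(w + 3)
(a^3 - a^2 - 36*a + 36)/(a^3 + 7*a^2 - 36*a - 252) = (a - 1)/(a + 7)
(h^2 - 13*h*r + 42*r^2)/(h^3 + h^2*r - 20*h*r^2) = (h^2 - 13*h*r + 42*r^2)/(h*(h^2 + h*r - 20*r^2))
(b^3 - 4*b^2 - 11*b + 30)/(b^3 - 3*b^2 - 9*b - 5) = (b^2 + b - 6)/(b^2 + 2*b + 1)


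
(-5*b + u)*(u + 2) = -5*b*u - 10*b + u^2 + 2*u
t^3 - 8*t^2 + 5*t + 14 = (t - 7)*(t - 2)*(t + 1)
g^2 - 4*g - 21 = (g - 7)*(g + 3)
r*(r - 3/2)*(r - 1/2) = r^3 - 2*r^2 + 3*r/4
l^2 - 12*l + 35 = (l - 7)*(l - 5)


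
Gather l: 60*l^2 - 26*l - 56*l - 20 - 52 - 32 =60*l^2 - 82*l - 104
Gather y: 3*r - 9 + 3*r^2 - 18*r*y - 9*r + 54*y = 3*r^2 - 6*r + y*(54 - 18*r) - 9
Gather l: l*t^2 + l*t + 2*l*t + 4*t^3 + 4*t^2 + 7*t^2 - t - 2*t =l*(t^2 + 3*t) + 4*t^3 + 11*t^2 - 3*t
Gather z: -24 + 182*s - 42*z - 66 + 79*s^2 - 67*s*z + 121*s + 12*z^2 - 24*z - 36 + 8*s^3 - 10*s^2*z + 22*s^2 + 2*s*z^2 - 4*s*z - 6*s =8*s^3 + 101*s^2 + 297*s + z^2*(2*s + 12) + z*(-10*s^2 - 71*s - 66) - 126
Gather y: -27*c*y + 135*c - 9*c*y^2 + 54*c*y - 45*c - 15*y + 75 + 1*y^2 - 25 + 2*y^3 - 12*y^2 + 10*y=90*c + 2*y^3 + y^2*(-9*c - 11) + y*(27*c - 5) + 50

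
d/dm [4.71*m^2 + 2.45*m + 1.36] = 9.42*m + 2.45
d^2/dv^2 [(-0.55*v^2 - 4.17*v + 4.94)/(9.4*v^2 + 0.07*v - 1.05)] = (5.6843418860808e-14*v^4 - 736.1986*v^3 + 2586.4194*v^2 - 227.44428*v + 95.738272)/(830.584*v^6 + 18.5556*v^5 - 278.19582*v^4 - 4.145057*v^3 + 31.075065*v^2 + 0.231525*v - 1.157625)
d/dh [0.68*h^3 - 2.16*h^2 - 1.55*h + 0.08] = 2.04*h^2 - 4.32*h - 1.55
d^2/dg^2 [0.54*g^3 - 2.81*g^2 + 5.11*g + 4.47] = 3.24*g - 5.62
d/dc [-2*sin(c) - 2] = -2*cos(c)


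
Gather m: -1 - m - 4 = -m - 5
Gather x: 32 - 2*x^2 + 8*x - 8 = -2*x^2 + 8*x + 24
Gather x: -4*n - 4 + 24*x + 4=-4*n + 24*x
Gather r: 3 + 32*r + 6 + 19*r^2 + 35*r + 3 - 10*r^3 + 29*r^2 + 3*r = -10*r^3 + 48*r^2 + 70*r + 12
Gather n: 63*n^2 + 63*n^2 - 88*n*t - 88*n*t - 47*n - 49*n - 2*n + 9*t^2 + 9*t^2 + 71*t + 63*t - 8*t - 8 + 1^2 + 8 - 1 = 126*n^2 + n*(-176*t - 98) + 18*t^2 + 126*t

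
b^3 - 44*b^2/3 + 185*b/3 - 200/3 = (b - 8)*(b - 5)*(b - 5/3)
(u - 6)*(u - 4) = u^2 - 10*u + 24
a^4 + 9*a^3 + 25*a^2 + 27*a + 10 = (a + 1)^2*(a + 2)*(a + 5)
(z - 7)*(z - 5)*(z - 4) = z^3 - 16*z^2 + 83*z - 140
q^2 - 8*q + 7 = (q - 7)*(q - 1)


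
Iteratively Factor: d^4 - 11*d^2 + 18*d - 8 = (d - 1)*(d^3 + d^2 - 10*d + 8) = (d - 1)^2*(d^2 + 2*d - 8) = (d - 1)^2*(d + 4)*(d - 2)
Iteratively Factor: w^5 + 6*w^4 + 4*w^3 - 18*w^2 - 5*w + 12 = (w + 3)*(w^4 + 3*w^3 - 5*w^2 - 3*w + 4) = (w + 3)*(w + 4)*(w^3 - w^2 - w + 1) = (w + 1)*(w + 3)*(w + 4)*(w^2 - 2*w + 1) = (w - 1)*(w + 1)*(w + 3)*(w + 4)*(w - 1)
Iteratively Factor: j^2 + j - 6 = (j - 2)*(j + 3)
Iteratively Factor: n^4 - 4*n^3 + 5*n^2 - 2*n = (n)*(n^3 - 4*n^2 + 5*n - 2) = n*(n - 2)*(n^2 - 2*n + 1) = n*(n - 2)*(n - 1)*(n - 1)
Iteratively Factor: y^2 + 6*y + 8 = (y + 2)*(y + 4)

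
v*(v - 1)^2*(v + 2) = v^4 - 3*v^2 + 2*v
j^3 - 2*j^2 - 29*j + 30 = (j - 6)*(j - 1)*(j + 5)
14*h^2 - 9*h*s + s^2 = (-7*h + s)*(-2*h + s)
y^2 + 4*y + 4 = (y + 2)^2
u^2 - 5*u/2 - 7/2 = (u - 7/2)*(u + 1)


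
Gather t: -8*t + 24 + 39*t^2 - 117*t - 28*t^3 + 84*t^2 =-28*t^3 + 123*t^2 - 125*t + 24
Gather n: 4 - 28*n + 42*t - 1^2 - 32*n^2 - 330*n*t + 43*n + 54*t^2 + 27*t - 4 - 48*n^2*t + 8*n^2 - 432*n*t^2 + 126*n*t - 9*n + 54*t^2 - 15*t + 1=n^2*(-48*t - 24) + n*(-432*t^2 - 204*t + 6) + 108*t^2 + 54*t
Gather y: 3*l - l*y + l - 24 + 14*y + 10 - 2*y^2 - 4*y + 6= 4*l - 2*y^2 + y*(10 - l) - 8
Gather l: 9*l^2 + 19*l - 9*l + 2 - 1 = 9*l^2 + 10*l + 1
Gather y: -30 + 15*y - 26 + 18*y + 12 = 33*y - 44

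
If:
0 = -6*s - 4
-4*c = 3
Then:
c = -3/4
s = -2/3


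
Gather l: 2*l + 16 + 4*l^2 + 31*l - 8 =4*l^2 + 33*l + 8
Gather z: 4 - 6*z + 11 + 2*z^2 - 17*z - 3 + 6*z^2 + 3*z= 8*z^2 - 20*z + 12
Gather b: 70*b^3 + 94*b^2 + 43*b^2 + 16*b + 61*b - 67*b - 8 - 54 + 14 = 70*b^3 + 137*b^2 + 10*b - 48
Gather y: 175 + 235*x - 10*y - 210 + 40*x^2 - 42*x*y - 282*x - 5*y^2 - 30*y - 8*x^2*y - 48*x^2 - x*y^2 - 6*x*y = -8*x^2 - 47*x + y^2*(-x - 5) + y*(-8*x^2 - 48*x - 40) - 35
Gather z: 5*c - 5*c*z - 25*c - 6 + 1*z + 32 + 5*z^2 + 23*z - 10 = -20*c + 5*z^2 + z*(24 - 5*c) + 16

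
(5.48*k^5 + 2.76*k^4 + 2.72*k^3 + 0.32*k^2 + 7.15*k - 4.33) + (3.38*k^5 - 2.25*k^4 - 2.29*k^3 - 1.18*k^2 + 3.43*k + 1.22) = 8.86*k^5 + 0.51*k^4 + 0.43*k^3 - 0.86*k^2 + 10.58*k - 3.11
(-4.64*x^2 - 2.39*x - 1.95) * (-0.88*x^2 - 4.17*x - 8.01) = 4.0832*x^4 + 21.452*x^3 + 48.8487*x^2 + 27.2754*x + 15.6195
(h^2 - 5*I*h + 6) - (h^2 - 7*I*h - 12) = 2*I*h + 18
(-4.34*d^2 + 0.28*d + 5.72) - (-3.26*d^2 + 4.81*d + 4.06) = -1.08*d^2 - 4.53*d + 1.66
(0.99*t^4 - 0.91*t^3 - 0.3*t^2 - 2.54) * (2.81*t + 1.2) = 2.7819*t^5 - 1.3691*t^4 - 1.935*t^3 - 0.36*t^2 - 7.1374*t - 3.048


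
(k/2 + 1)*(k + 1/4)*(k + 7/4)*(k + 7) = k^4/2 + 11*k^3/2 + 519*k^2/32 + 511*k/32 + 49/16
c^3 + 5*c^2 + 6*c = c*(c + 2)*(c + 3)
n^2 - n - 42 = (n - 7)*(n + 6)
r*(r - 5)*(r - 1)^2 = r^4 - 7*r^3 + 11*r^2 - 5*r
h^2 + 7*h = h*(h + 7)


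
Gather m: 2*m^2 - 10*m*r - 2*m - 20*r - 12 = 2*m^2 + m*(-10*r - 2) - 20*r - 12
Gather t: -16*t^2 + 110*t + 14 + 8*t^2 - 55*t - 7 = -8*t^2 + 55*t + 7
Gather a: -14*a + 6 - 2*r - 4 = -14*a - 2*r + 2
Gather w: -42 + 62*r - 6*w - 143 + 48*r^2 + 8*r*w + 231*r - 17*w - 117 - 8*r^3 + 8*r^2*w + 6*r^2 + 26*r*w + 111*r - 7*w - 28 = -8*r^3 + 54*r^2 + 404*r + w*(8*r^2 + 34*r - 30) - 330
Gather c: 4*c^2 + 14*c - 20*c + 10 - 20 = 4*c^2 - 6*c - 10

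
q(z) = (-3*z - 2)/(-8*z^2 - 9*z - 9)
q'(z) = (-3*z - 2)*(16*z + 9)/(-8*z^2 - 9*z - 9)^2 - 3/(-8*z^2 - 9*z - 9)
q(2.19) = 0.13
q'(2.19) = -0.04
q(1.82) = 0.14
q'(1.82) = -0.05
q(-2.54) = -0.15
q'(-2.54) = -0.05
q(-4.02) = -0.10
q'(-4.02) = -0.02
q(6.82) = 0.05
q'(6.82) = -0.01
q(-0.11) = 0.21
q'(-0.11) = 0.19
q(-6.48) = -0.06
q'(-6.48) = -0.01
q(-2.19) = -0.17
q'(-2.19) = -0.05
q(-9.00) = -0.04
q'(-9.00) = 0.00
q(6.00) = 0.06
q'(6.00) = -0.00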